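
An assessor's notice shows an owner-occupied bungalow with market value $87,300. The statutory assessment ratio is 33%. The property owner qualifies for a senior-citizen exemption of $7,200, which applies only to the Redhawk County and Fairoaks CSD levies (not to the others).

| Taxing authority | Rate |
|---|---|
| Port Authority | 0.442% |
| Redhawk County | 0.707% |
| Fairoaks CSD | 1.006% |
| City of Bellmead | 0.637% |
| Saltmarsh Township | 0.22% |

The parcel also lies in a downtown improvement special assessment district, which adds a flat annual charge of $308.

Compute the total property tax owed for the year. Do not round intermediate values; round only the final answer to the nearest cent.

$1,052.39

Assessed value = $87,300 × 0.33 = $28,809
Port Authority: $28,809 × 0.00442 = $127.33578
Redhawk County: ($28,809 − $7,200) × 0.00707 = $21,609 × 0.00707 = $152.77563
Fairoaks CSD: ($28,809 − $7,200) × 0.01006 = $21,609 × 0.01006 = $217.38654
City of Bellmead: $28,809 × 0.00637 = $183.51333
Saltmarsh Township: $28,809 × 0.0022 = $63.3798
Levies subtotal = $744.39108
Total = $744.39108 + $308 = $1,052.39108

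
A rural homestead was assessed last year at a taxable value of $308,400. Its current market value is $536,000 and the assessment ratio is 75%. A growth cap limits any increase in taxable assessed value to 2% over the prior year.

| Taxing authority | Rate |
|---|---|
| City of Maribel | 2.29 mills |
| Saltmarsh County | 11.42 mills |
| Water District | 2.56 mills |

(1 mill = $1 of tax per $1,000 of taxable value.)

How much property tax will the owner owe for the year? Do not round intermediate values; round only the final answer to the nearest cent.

Uncapped assessed value = $536,000 × 0.75 = $402,000
Cap limit = $308,400 × 1.02 = $314,568
Taxable assessed value = min($402,000, $314,568) = $314,568 (cap binds)
City of Maribel: $314,568 × 0.00229 = $720.36072
Saltmarsh County: $314,568 × 0.01142 = $3,592.36656
Water District: $314,568 × 0.00256 = $805.29408
Total = $5,118.02136

$5,118.02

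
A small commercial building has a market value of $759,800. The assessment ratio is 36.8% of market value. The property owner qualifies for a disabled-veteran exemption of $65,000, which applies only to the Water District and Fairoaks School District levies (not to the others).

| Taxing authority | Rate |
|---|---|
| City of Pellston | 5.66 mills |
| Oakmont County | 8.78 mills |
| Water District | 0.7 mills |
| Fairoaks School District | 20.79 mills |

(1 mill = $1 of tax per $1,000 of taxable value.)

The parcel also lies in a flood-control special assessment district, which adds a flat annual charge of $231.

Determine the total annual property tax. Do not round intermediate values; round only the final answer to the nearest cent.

Assessed value = $759,800 × 0.368 = $279,606.4
City of Pellston: $279,606.4 × 0.00566 = $1,582.572224
Oakmont County: $279,606.4 × 0.00878 = $2,454.944192
Water District: ($279,606.4 − $65,000) × 0.0007 = $214,606.4 × 0.0007 = $150.22448
Fairoaks School District: ($279,606.4 − $65,000) × 0.02079 = $214,606.4 × 0.02079 = $4,461.667056
Levies subtotal = $8,649.407952
Total = $8,649.407952 + $231 = $8,880.407952

$8,880.41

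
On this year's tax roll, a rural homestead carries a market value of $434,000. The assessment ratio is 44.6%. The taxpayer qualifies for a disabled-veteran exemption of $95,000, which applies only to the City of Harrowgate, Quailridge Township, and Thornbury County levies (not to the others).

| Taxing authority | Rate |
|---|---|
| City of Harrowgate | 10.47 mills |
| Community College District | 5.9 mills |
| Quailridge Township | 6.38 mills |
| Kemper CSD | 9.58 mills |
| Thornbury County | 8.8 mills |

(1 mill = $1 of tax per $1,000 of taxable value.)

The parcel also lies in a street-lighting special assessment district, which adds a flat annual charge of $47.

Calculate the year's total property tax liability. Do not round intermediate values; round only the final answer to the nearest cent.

Assessed value = $434,000 × 0.446 = $193,564
City of Harrowgate: ($193,564 − $95,000) × 0.01047 = $98,564 × 0.01047 = $1,031.96508
Community College District: $193,564 × 0.0059 = $1,142.0276
Quailridge Township: ($193,564 − $95,000) × 0.00638 = $98,564 × 0.00638 = $628.83832
Kemper CSD: $193,564 × 0.00958 = $1,854.34312
Thornbury County: ($193,564 − $95,000) × 0.0088 = $98,564 × 0.0088 = $867.3632
Levies subtotal = $5,524.53732
Total = $5,524.53732 + $47 = $5,571.53732

$5,571.54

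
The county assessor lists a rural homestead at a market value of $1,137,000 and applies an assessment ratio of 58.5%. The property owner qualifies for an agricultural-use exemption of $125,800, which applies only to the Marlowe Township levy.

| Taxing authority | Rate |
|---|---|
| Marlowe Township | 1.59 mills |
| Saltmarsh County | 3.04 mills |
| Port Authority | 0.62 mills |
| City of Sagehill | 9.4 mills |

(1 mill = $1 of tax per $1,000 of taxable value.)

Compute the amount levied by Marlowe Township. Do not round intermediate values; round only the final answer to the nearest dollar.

$858

Assessed value = $1,137,000 × 0.585 = $665,145
Marlowe Township taxable value = $665,145 − $125,800 = $539,345
Marlowe Township levy = $539,345 × 0.00159 = $857.55855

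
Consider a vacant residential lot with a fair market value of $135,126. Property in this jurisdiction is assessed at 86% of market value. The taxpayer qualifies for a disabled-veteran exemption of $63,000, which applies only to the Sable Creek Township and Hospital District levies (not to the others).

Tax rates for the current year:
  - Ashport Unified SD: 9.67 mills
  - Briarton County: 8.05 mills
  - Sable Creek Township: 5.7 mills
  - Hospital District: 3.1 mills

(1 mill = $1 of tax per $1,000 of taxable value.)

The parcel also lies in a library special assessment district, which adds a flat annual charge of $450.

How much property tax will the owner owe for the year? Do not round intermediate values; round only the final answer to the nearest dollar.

$2,977

Assessed value = $135,126 × 0.86 = $116,208.36
Ashport Unified SD: $116,208.36 × 0.00967 = $1,123.7348412
Briarton County: $116,208.36 × 0.00805 = $935.477298
Sable Creek Township: ($116,208.36 − $63,000) × 0.0057 = $53,208.36 × 0.0057 = $303.287652
Hospital District: ($116,208.36 − $63,000) × 0.0031 = $53,208.36 × 0.0031 = $164.945916
Levies subtotal = $2,527.4457072
Total = $2,527.4457072 + $450 = $2,977.4457072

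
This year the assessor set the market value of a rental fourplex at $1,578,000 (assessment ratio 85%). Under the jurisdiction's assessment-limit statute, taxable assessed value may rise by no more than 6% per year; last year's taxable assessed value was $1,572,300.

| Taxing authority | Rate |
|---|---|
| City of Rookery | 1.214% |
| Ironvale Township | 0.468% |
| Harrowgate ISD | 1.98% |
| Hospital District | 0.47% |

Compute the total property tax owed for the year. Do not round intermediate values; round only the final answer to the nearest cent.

$55,422.52

Uncapped assessed value = $1,578,000 × 0.85 = $1,341,300
Cap limit = $1,572,300 × 1.06 = $1,666,638
Taxable assessed value = min($1,341,300, $1,666,638) = $1,341,300 (cap does not bind)
City of Rookery: $1,341,300 × 0.01214 = $16,283.382
Ironvale Township: $1,341,300 × 0.00468 = $6,277.284
Harrowgate ISD: $1,341,300 × 0.0198 = $26,557.74
Hospital District: $1,341,300 × 0.0047 = $6,304.11
Total = $55,422.516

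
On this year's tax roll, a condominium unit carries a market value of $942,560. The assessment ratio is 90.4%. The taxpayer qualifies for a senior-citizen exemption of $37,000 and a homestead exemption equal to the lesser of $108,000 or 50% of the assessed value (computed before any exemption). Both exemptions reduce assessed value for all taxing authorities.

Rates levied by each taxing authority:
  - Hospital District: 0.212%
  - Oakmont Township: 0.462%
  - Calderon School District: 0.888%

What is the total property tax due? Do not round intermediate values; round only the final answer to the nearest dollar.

Assessed value = $942,560 × 0.904 = $852,074.24
Homestead exemption = min($108,000, 50% × $852,074.24) = min($108,000, $426,037.12) = $108,000 (dollar cap binds)
Taxable value = $852,074.24 − $37,000 − $108,000 = $707,074.24
Hospital District: $707,074.24 × 0.00212 = $1,498.9973888
Oakmont Township: $707,074.24 × 0.00462 = $3,266.6829888
Calderon School District: $707,074.24 × 0.00888 = $6,278.8192512
Total = $11,044.4996288

$11,044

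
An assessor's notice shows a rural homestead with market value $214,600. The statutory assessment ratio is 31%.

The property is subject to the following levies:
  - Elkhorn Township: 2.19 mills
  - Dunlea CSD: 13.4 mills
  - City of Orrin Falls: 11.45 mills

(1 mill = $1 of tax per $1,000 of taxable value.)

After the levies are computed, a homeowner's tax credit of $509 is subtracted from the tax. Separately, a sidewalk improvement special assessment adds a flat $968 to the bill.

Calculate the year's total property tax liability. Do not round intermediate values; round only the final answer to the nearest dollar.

$2,258

Assessed value = $214,600 × 0.31 = $66,526
Elkhorn Township: $66,526 × 0.00219 = $145.69194
Dunlea CSD: $66,526 × 0.0134 = $891.4484
City of Orrin Falls: $66,526 × 0.01145 = $761.7227
Levies subtotal = $1,798.86304
After credit = $1,798.86304 − $509 = $1,289.86304
Total = $1,289.86304 + $968 = $2,257.86304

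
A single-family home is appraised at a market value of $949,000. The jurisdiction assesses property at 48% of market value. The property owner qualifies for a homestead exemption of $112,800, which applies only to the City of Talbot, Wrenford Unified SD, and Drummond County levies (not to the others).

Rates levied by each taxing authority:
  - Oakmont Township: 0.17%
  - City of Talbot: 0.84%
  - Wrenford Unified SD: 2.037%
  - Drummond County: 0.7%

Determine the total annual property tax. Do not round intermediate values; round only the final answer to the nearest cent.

Assessed value = $949,000 × 0.48 = $455,520
Oakmont Township: $455,520 × 0.0017 = $774.384
City of Talbot: ($455,520 − $112,800) × 0.0084 = $342,720 × 0.0084 = $2,878.848
Wrenford Unified SD: ($455,520 − $112,800) × 0.02037 = $342,720 × 0.02037 = $6,981.2064
Drummond County: ($455,520 − $112,800) × 0.007 = $342,720 × 0.007 = $2,399.04
Total = $13,033.4784

$13,033.48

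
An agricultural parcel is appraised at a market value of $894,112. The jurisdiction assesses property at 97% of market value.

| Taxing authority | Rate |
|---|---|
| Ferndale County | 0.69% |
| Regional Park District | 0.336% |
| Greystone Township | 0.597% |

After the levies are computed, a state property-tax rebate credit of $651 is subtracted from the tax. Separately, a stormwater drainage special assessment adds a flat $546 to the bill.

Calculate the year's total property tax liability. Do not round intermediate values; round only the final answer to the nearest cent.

$13,971.09

Assessed value = $894,112 × 0.97 = $867,288.64
Ferndale County: $867,288.64 × 0.0069 = $5,984.291616
Regional Park District: $867,288.64 × 0.00336 = $2,914.0898304
Greystone Township: $867,288.64 × 0.00597 = $5,177.7131808
Levies subtotal = $14,076.0946272
After credit = $14,076.0946272 − $651 = $13,425.0946272
Total = $13,425.0946272 + $546 = $13,971.0946272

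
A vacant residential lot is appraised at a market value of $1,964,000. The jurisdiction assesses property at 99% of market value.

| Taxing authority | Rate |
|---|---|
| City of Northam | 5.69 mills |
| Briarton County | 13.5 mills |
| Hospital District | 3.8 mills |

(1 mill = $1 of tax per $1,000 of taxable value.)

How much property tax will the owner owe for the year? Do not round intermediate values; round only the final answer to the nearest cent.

$44,700.84

Assessed value = $1,964,000 × 0.99 = $1,944,360
City of Northam: $1,944,360 × 0.00569 = $11,063.4084
Briarton County: $1,944,360 × 0.0135 = $26,248.86
Hospital District: $1,944,360 × 0.0038 = $7,388.568
Total = $11,063.4084 + $26,248.86 + $7,388.568 = $44,700.8364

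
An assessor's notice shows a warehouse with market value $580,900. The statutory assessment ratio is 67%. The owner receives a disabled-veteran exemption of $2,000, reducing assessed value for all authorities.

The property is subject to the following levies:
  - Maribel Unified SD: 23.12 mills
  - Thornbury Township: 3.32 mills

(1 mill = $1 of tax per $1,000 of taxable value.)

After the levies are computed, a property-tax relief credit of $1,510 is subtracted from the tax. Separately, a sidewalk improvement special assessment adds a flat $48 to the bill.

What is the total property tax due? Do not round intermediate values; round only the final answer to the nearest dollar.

Assessed value = $580,900 × 0.67 = $389,203
Taxable value = $389,203 − $2,000 = $387,203
Maribel Unified SD: $387,203 × 0.02312 = $8,952.13336
Thornbury Township: $387,203 × 0.00332 = $1,285.51396
Levies subtotal = $10,237.64732
After credit = $10,237.64732 − $1,510 = $8,727.64732
Total = $8,727.64732 + $48 = $8,775.64732

$8,776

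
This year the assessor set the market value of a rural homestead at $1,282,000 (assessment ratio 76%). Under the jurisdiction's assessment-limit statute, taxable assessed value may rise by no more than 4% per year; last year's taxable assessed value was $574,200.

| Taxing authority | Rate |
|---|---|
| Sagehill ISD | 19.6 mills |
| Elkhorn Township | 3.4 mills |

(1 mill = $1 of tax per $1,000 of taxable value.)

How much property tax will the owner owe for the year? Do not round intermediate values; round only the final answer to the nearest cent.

Uncapped assessed value = $1,282,000 × 0.76 = $974,320
Cap limit = $574,200 × 1.04 = $597,168
Taxable assessed value = min($974,320, $597,168) = $597,168 (cap binds)
Sagehill ISD: $597,168 × 0.0196 = $11,704.4928
Elkhorn Township: $597,168 × 0.0034 = $2,030.3712
Total = $13,734.864

$13,734.86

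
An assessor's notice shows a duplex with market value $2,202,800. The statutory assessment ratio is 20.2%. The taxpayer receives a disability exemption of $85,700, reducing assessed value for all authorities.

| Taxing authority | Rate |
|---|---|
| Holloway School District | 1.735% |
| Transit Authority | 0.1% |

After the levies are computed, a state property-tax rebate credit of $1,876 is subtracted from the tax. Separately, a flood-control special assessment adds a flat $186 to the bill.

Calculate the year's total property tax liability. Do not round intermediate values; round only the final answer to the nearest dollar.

$4,903

Assessed value = $2,202,800 × 0.202 = $444,965.6
Taxable value = $444,965.6 − $85,700 = $359,265.6
Holloway School District: $359,265.6 × 0.01735 = $6,233.25816
Transit Authority: $359,265.6 × 0.001 = $359.2656
Levies subtotal = $6,592.52376
After credit = $6,592.52376 − $1,876 = $4,716.52376
Total = $4,716.52376 + $186 = $4,902.52376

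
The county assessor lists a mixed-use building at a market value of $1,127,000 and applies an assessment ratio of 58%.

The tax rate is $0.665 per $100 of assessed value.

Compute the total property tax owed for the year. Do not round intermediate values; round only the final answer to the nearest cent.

Assessed value = $1,127,000 × 0.58 = $653,660
Tax = $653,660 × 0.00665 = $4,346.839

$4,346.84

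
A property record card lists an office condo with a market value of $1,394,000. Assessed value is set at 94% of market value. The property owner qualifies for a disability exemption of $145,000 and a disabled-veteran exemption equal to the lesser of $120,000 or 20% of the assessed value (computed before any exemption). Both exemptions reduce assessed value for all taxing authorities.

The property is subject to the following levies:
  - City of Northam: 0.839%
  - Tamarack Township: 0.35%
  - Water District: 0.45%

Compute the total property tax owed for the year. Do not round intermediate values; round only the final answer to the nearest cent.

Assessed value = $1,394,000 × 0.94 = $1,310,360
Disabled-veteran exemption = min($120,000, 20% × $1,310,360) = min($120,000, $262,072) = $120,000 (dollar cap binds)
Taxable value = $1,310,360 − $145,000 − $120,000 = $1,045,360
City of Northam: $1,045,360 × 0.00839 = $8,770.5704
Tamarack Township: $1,045,360 × 0.0035 = $3,658.76
Water District: $1,045,360 × 0.0045 = $4,704.12
Total = $17,133.4504

$17,133.45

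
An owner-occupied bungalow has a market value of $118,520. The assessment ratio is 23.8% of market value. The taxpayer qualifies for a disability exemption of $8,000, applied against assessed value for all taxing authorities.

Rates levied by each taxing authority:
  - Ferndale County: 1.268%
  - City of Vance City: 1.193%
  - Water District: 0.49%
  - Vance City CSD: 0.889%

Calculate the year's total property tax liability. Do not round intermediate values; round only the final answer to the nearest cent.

$775.98

Assessed value = $118,520 × 0.238 = $28,207.76
Taxable value = $28,207.76 − $8,000 = $20,207.76
Ferndale County: $20,207.76 × 0.01268 = $256.2343968
City of Vance City: $20,207.76 × 0.01193 = $241.0785768
Water District: $20,207.76 × 0.0049 = $99.018024
Vance City CSD: $20,207.76 × 0.00889 = $179.6469864
Total = $256.2343968 + $241.0785768 + $99.018024 + $179.6469864 = $775.977984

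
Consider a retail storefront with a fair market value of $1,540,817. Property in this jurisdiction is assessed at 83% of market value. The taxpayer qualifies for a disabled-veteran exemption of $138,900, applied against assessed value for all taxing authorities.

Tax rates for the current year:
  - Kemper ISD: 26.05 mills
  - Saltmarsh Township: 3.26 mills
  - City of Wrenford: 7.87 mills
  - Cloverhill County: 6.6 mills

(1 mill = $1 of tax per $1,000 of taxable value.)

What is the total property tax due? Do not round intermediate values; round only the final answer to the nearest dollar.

Assessed value = $1,540,817 × 0.83 = $1,278,878.11
Taxable value = $1,278,878.11 − $138,900 = $1,139,978.11
Kemper ISD: $1,139,978.11 × 0.02605 = $29,696.4297655
Saltmarsh Township: $1,139,978.11 × 0.00326 = $3,716.3286386
City of Wrenford: $1,139,978.11 × 0.00787 = $8,971.6277257
Cloverhill County: $1,139,978.11 × 0.0066 = $7,523.855526
Total = $29,696.4297655 + $3,716.3286386 + $8,971.6277257 + $7,523.855526 = $49,908.2416558

$49,908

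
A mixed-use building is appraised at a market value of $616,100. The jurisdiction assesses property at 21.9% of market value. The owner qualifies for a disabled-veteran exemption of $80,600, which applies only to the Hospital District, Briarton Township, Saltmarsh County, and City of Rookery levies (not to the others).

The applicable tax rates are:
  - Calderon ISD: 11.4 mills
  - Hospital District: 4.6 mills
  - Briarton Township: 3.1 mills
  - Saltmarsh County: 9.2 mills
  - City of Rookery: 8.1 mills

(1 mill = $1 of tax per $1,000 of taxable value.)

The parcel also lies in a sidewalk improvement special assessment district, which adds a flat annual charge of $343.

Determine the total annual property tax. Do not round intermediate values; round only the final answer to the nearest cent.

$3,239.30

Assessed value = $616,100 × 0.219 = $134,925.9
Calderon ISD: $134,925.9 × 0.0114 = $1,538.15526
Hospital District: ($134,925.9 − $80,600) × 0.0046 = $54,325.9 × 0.0046 = $249.89914
Briarton Township: ($134,925.9 − $80,600) × 0.0031 = $54,325.9 × 0.0031 = $168.41029
Saltmarsh County: ($134,925.9 − $80,600) × 0.0092 = $54,325.9 × 0.0092 = $499.79828
City of Rookery: ($134,925.9 − $80,600) × 0.0081 = $54,325.9 × 0.0081 = $440.03979
Levies subtotal = $2,896.30276
Total = $2,896.30276 + $343 = $3,239.30276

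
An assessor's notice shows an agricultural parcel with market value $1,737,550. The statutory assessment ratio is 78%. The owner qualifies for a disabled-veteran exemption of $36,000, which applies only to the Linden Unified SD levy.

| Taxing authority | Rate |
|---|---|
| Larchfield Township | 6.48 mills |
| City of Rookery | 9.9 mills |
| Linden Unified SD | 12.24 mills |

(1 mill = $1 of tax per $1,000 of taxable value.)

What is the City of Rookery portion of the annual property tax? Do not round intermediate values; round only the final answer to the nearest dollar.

Assessed value = $1,737,550 × 0.78 = $1,355,289
City of Rookery taxable value = $1,355,289 (exemption does not apply)
City of Rookery levy = $1,355,289 × 0.0099 = $13,417.3611

$13,417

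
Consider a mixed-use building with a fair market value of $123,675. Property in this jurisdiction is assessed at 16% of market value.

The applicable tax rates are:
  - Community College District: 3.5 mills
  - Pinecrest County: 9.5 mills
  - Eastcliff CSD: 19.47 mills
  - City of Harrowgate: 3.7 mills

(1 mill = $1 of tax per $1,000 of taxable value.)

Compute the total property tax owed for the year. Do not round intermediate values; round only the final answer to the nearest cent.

$715.73

Assessed value = $123,675 × 0.16 = $19,788
Community College District: $19,788 × 0.0035 = $69.258
Pinecrest County: $19,788 × 0.0095 = $187.986
Eastcliff CSD: $19,788 × 0.01947 = $385.27236
City of Harrowgate: $19,788 × 0.0037 = $73.2156
Total = $69.258 + $187.986 + $385.27236 + $73.2156 = $715.73196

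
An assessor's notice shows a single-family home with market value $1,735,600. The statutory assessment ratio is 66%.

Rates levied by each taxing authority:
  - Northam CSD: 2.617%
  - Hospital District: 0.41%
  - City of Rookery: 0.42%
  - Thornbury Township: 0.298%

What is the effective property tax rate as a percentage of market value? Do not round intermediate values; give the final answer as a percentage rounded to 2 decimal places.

2.47%

Assessed value = $1,735,600 × 0.66 = $1,145,496
Northam CSD: $1,145,496 × 0.02617 = $29,977.63032
Hospital District: $1,145,496 × 0.0041 = $4,696.5336
City of Rookery: $1,145,496 × 0.0042 = $4,811.0832
Thornbury Township: $1,145,496 × 0.00298 = $3,413.57808
Total tax = $42,898.8252
Effective rate = $42,898.8252 ÷ $1,735,600 = 2.47% of market value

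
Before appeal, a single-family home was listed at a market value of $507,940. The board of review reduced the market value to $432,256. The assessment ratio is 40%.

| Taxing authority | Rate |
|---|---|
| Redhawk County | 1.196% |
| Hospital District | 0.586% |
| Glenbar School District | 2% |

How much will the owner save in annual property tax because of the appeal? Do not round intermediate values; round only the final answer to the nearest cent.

Old assessed value = $507,940 × 0.4 = $203,176
New assessed value = $432,256 × 0.4 = $172,902.4
Combined rate = 0.01196 + 0.00586 + 0.02 = 0.03782
Old tax = $203,176 × 0.03782 = $7,684.11632
New tax = $172,902.4 × 0.03782 = $6,539.168768
Reduction = $7,684.11632 − $6,539.168768 = $1,144.947552

$1,144.95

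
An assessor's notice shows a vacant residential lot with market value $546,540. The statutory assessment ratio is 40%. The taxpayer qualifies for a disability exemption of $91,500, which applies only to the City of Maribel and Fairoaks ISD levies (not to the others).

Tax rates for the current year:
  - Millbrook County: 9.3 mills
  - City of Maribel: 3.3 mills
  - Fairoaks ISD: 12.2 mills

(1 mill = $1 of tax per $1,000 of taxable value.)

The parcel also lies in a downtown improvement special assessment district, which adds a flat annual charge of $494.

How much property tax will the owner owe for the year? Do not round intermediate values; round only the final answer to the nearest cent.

Assessed value = $546,540 × 0.4 = $218,616
Millbrook County: $218,616 × 0.0093 = $2,033.1288
City of Maribel: ($218,616 − $91,500) × 0.0033 = $127,116 × 0.0033 = $419.4828
Fairoaks ISD: ($218,616 − $91,500) × 0.0122 = $127,116 × 0.0122 = $1,550.8152
Levies subtotal = $4,003.4268
Total = $4,003.4268 + $494 = $4,497.4268

$4,497.43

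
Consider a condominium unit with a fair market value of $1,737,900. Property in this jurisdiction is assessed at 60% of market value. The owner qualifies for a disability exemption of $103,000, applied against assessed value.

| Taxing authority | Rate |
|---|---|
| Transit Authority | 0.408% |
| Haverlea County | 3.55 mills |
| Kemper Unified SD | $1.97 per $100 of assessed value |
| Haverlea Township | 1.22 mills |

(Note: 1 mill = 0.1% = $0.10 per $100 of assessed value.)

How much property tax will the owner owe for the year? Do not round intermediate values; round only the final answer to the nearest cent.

Assessed value = $1,737,900 × 0.6 = $1,042,740
Taxable value = $1,042,740 − $103,000 = $939,740
Transit Authority: $939,740 × 0.00408 = $3,834.1392
Haverlea County: $939,740 × 0.00355 = $3,336.077
Kemper Unified SD: $939,740 × 0.0197 = $18,512.878
Haverlea Township: $939,740 × 0.00122 = $1,146.4828
Total = $26,829.577

$26,829.58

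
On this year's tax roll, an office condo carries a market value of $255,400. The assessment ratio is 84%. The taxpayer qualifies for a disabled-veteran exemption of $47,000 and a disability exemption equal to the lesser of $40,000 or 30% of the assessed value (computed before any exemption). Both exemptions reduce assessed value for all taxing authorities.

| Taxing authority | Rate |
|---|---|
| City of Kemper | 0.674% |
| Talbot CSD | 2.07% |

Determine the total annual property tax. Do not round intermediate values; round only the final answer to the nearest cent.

$3,499.59

Assessed value = $255,400 × 0.84 = $214,536
Disability exemption = min($40,000, 30% × $214,536) = min($40,000, $64,360.8) = $40,000 (dollar cap binds)
Taxable value = $214,536 − $47,000 − $40,000 = $127,536
City of Kemper: $127,536 × 0.00674 = $859.59264
Talbot CSD: $127,536 × 0.0207 = $2,639.9952
Total = $3,499.58784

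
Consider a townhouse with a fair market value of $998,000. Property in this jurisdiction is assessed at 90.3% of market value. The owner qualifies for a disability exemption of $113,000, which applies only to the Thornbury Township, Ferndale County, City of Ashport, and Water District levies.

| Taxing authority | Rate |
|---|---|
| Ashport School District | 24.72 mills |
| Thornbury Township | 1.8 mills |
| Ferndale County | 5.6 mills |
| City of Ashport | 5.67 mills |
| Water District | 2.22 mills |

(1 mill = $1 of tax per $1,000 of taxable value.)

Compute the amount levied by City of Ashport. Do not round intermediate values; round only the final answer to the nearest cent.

$4,469.06

Assessed value = $998,000 × 0.903 = $901,194
City of Ashport taxable value = $901,194 − $113,000 = $788,194
City of Ashport levy = $788,194 × 0.00567 = $4,469.05998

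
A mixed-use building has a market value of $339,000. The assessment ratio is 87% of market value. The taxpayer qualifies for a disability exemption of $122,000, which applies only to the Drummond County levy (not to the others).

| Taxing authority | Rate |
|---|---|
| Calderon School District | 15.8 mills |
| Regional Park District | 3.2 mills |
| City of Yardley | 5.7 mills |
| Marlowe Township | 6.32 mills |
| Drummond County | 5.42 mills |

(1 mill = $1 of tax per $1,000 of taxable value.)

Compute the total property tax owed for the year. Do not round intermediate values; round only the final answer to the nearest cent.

$10,086.01

Assessed value = $339,000 × 0.87 = $294,930
Calderon School District: $294,930 × 0.0158 = $4,659.894
Regional Park District: $294,930 × 0.0032 = $943.776
City of Yardley: $294,930 × 0.0057 = $1,681.101
Marlowe Township: $294,930 × 0.00632 = $1,863.9576
Drummond County: ($294,930 − $122,000) × 0.00542 = $172,930 × 0.00542 = $937.2806
Total = $10,086.0092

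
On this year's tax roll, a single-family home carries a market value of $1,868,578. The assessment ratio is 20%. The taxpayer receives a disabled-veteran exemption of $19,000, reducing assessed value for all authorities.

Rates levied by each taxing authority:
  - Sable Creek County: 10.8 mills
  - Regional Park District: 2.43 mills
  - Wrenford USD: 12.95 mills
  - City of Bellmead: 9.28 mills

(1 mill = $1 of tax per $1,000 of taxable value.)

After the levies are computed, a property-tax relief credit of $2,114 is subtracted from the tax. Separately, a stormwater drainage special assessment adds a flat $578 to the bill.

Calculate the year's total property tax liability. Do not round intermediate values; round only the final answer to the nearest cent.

Assessed value = $1,868,578 × 0.2 = $373,715.6
Taxable value = $373,715.6 − $19,000 = $354,715.6
Sable Creek County: $354,715.6 × 0.0108 = $3,830.92848
Regional Park District: $354,715.6 × 0.00243 = $861.958908
Wrenford USD: $354,715.6 × 0.01295 = $4,593.56702
City of Bellmead: $354,715.6 × 0.00928 = $3,291.760768
Levies subtotal = $12,578.215176
After credit = $12,578.215176 − $2,114 = $10,464.215176
Total = $10,464.215176 + $578 = $11,042.215176

$11,042.22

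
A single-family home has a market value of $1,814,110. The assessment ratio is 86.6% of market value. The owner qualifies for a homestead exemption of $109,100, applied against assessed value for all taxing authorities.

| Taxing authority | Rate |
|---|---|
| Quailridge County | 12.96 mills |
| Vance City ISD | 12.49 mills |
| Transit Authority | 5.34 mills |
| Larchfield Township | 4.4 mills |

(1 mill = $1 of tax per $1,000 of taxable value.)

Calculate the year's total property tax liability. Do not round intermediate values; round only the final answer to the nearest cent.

Assessed value = $1,814,110 × 0.866 = $1,571,019.26
Taxable value = $1,571,019.26 − $109,100 = $1,461,919.26
Quailridge County: $1,461,919.26 × 0.01296 = $18,946.4736096
Vance City ISD: $1,461,919.26 × 0.01249 = $18,259.3715574
Transit Authority: $1,461,919.26 × 0.00534 = $7,806.6488484
Larchfield Township: $1,461,919.26 × 0.0044 = $6,432.444744
Total = $18,946.4736096 + $18,259.3715574 + $7,806.6488484 + $6,432.444744 = $51,444.9387594

$51,444.94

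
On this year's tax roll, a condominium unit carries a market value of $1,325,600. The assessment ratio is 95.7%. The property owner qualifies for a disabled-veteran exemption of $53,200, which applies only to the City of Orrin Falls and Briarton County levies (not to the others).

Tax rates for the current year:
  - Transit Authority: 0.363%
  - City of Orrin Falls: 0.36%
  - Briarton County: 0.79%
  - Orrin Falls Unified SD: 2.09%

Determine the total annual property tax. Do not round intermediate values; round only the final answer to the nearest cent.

Assessed value = $1,325,600 × 0.957 = $1,268,599.2
Transit Authority: $1,268,599.2 × 0.00363 = $4,605.015096
City of Orrin Falls: ($1,268,599.2 − $53,200) × 0.0036 = $1,215,399.2 × 0.0036 = $4,375.43712
Briarton County: ($1,268,599.2 − $53,200) × 0.0079 = $1,215,399.2 × 0.0079 = $9,601.65368
Orrin Falls Unified SD: $1,268,599.2 × 0.0209 = $26,513.72328
Total = $45,095.829176

$45,095.83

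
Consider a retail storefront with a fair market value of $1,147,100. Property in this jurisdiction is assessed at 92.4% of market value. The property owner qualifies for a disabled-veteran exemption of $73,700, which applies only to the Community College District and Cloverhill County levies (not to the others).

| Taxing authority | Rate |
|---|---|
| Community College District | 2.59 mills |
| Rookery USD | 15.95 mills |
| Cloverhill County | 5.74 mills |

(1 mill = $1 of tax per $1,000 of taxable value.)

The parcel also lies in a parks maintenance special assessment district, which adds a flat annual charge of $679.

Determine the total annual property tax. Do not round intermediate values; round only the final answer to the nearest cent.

Assessed value = $1,147,100 × 0.924 = $1,059,920.4
Community College District: ($1,059,920.4 − $73,700) × 0.00259 = $986,220.4 × 0.00259 = $2,554.310836
Rookery USD: $1,059,920.4 × 0.01595 = $16,905.73038
Cloverhill County: ($1,059,920.4 − $73,700) × 0.00574 = $986,220.4 × 0.00574 = $5,660.905096
Levies subtotal = $25,120.946312
Total = $25,120.946312 + $679 = $25,799.946312

$25,799.95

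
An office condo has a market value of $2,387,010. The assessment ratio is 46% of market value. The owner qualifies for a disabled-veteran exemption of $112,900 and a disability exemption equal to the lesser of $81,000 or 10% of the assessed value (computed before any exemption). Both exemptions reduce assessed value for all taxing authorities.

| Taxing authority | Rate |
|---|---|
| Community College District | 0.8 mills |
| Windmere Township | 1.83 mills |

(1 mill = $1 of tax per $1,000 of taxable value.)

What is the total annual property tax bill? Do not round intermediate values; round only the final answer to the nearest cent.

Assessed value = $2,387,010 × 0.46 = $1,098,024.6
Disability exemption = min($81,000, 10% × $1,098,024.6) = min($81,000, $109,802.46) = $81,000 (dollar cap binds)
Taxable value = $1,098,024.6 − $112,900 − $81,000 = $904,124.6
Community College District: $904,124.6 × 0.0008 = $723.29968
Windmere Township: $904,124.6 × 0.00183 = $1,654.548018
Total = $2,377.847698

$2,377.85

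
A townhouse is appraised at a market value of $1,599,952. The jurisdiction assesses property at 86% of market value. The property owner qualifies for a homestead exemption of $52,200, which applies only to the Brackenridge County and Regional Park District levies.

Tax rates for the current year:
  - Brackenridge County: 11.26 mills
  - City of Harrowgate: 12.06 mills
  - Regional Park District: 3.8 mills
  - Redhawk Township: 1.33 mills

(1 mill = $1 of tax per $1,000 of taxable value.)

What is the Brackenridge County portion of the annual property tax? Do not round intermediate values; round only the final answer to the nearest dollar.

Assessed value = $1,599,952 × 0.86 = $1,375,958.72
Brackenridge County taxable value = $1,375,958.72 − $52,200 = $1,323,758.72
Brackenridge County levy = $1,323,758.72 × 0.01126 = $14,905.5231872

$14,906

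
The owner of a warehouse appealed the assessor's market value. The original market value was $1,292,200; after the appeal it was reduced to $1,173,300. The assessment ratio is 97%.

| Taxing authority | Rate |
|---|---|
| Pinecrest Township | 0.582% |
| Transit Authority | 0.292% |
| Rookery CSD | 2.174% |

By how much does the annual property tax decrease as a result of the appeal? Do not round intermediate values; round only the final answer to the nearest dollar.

Old assessed value = $1,292,200 × 0.97 = $1,253,434
New assessed value = $1,173,300 × 0.97 = $1,138,101
Combined rate = 0.00582 + 0.00292 + 0.02174 = 0.03048
Old tax = $1,253,434 × 0.03048 = $38,204.66832
New tax = $1,138,101 × 0.03048 = $34,689.31848
Reduction = $38,204.66832 − $34,689.31848 = $3,515.34984

$3,515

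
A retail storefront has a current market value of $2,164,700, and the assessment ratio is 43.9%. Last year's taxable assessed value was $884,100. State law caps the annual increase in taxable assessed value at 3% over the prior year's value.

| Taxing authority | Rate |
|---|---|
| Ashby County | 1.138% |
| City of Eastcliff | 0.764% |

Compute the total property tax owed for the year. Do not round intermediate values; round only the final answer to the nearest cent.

$17,320.05

Uncapped assessed value = $2,164,700 × 0.439 = $950,303.3
Cap limit = $884,100 × 1.03 = $910,623
Taxable assessed value = min($950,303.3, $910,623) = $910,623 (cap binds)
Ashby County: $910,623 × 0.01138 = $10,362.88974
City of Eastcliff: $910,623 × 0.00764 = $6,957.15972
Total = $17,320.04946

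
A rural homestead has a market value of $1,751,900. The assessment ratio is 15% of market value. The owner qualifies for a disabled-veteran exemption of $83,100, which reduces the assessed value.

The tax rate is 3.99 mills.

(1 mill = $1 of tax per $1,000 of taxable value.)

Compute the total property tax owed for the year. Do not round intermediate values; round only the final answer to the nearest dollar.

Assessed value = $1,751,900 × 0.15 = $262,785
Taxable value = $262,785 − $83,100 = $179,685
Tax = $179,685 × 0.00399 = $716.94315

$717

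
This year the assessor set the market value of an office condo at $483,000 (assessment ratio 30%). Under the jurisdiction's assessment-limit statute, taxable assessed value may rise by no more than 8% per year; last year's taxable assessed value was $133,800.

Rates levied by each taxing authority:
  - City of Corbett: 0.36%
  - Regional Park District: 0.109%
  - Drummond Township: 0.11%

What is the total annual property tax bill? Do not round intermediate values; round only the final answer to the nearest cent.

$836.68

Uncapped assessed value = $483,000 × 0.3 = $144,900
Cap limit = $133,800 × 1.08 = $144,504
Taxable assessed value = min($144,900, $144,504) = $144,504 (cap binds)
City of Corbett: $144,504 × 0.0036 = $520.2144
Regional Park District: $144,504 × 0.00109 = $157.50936
Drummond Township: $144,504 × 0.0011 = $158.9544
Total = $836.67816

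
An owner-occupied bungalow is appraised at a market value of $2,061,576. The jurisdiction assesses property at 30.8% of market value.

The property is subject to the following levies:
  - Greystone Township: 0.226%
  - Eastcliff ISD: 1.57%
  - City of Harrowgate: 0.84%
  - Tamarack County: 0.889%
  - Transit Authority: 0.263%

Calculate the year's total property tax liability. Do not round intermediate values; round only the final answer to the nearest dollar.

$24,052

Assessed value = $2,061,576 × 0.308 = $634,965.408
Greystone Township: $634,965.408 × 0.00226 = $1,435.02182208
Eastcliff ISD: $634,965.408 × 0.0157 = $9,968.9569056
City of Harrowgate: $634,965.408 × 0.0084 = $5,333.7094272
Tamarack County: $634,965.408 × 0.00889 = $5,644.84247712
Transit Authority: $634,965.408 × 0.00263 = $1,669.95902304
Total = $1,435.02182208 + $9,968.9569056 + $5,333.7094272 + $5,644.84247712 + $1,669.95902304 = $24,052.48965504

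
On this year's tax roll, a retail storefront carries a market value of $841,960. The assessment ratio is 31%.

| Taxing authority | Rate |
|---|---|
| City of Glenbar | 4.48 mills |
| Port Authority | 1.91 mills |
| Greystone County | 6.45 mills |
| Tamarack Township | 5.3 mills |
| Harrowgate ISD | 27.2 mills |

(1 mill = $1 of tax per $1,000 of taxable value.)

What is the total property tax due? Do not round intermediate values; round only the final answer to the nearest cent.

Assessed value = $841,960 × 0.31 = $261,007.6
City of Glenbar: $261,007.6 × 0.00448 = $1,169.314048
Port Authority: $261,007.6 × 0.00191 = $498.524516
Greystone County: $261,007.6 × 0.00645 = $1,683.49902
Tamarack Township: $261,007.6 × 0.0053 = $1,383.34028
Harrowgate ISD: $261,007.6 × 0.0272 = $7,099.40672
Total = $1,169.314048 + $498.524516 + $1,683.49902 + $1,383.34028 + $7,099.40672 = $11,834.084584

$11,834.08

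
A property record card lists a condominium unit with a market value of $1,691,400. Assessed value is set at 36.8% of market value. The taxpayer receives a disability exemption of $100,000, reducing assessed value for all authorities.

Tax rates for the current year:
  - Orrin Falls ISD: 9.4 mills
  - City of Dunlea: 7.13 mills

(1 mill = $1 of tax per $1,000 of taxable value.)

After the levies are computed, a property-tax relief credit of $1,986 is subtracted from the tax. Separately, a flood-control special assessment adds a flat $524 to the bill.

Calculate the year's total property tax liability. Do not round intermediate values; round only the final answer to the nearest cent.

Assessed value = $1,691,400 × 0.368 = $622,435.2
Taxable value = $622,435.2 − $100,000 = $522,435.2
Orrin Falls ISD: $522,435.2 × 0.0094 = $4,910.89088
City of Dunlea: $522,435.2 × 0.00713 = $3,724.962976
Levies subtotal = $8,635.853856
After credit = $8,635.853856 − $1,986 = $6,649.853856
Total = $6,649.853856 + $524 = $7,173.853856

$7,173.85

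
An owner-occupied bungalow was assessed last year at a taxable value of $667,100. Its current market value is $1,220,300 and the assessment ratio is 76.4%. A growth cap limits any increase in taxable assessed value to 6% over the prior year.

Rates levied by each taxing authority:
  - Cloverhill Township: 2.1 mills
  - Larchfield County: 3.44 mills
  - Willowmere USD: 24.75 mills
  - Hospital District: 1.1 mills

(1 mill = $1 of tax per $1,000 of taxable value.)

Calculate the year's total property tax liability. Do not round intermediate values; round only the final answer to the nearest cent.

$22,196.69

Uncapped assessed value = $1,220,300 × 0.764 = $932,309.2
Cap limit = $667,100 × 1.06 = $707,126
Taxable assessed value = min($932,309.2, $707,126) = $707,126 (cap binds)
Cloverhill Township: $707,126 × 0.0021 = $1,484.9646
Larchfield County: $707,126 × 0.00344 = $2,432.51344
Willowmere USD: $707,126 × 0.02475 = $17,501.3685
Hospital District: $707,126 × 0.0011 = $777.8386
Total = $22,196.68514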